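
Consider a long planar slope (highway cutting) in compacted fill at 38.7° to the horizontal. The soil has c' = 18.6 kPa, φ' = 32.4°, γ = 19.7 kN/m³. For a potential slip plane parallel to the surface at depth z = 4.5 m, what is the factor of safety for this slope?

FS = 1.22

For an infinite slope with a slip plane parallel to the surface (no pore pressure): FS = [c' + γz cos²β tanφ'] / [γz sinβ cosβ].
γz = 19.7·4.5 = 88.65 kN/m²
Numerator = 18.6 + 88.65·cos²38.7°·tan32.4° = 18.6 + 88.65·0.6091·0.6346 = 52.866 kPa
Denominator = 88.65·sin38.7°·cos38.7° = 88.65·0.6252·0.7804 = 43.258 kPa
FS = 52.866 / 43.258 = 1.222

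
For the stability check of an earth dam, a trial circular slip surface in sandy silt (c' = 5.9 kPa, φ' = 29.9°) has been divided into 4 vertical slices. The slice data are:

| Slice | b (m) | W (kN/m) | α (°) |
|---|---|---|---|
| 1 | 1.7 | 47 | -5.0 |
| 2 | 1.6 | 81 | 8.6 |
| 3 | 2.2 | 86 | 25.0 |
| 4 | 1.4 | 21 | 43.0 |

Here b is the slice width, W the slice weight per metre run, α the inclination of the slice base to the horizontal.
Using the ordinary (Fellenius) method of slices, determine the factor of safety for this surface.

Ordinary method of slices: FS = Σ[c'·Δl_i + (W_i cosα_i)·tanφ'] / Σ W_i sinα_i, with Δl_i = b_i / cosα_i.
Slice 1: Δl = 1.7/cos(-5.0°) = 1.706 m; N'_1 = 47·cos(-5.0°) = 46.8; c'Δl = 10.07; W sinα = -4.1
Slice 2: Δl = 1.6/cos8.6° = 1.618 m; N'_2 = 81·cos8.6° = 80.1; c'Δl = 9.55; W sinα = 12.1
Slice 3: Δl = 2.2/cos25.0° = 2.427 m; N'_3 = 86·cos25.0° = 77.9; c'Δl = 14.32; W sinα = 36.3
Slice 4: Δl = 1.4/cos43.0° = 1.914 m; N'_4 = 21·cos43.0° = 15.4; c'Δl = 11.29; W sinα = 14.3
Σc'Δl = 45.2 kN/m; ΣN' = 220.2 kN/m; ΣW sinα = 58.7 kN/m
Resisting = 45.2 + 220.2·tan29.9° = 45.2 + 126.6 = 171.9 kN/m
FS = 171.9 / 58.7 = 2.929

FS = 2.93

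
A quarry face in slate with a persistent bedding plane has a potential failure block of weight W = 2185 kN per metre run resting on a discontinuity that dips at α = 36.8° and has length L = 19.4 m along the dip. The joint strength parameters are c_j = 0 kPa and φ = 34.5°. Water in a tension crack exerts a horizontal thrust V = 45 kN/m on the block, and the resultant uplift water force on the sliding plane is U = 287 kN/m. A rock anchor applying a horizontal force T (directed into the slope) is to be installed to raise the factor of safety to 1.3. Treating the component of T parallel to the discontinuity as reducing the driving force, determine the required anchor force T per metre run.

T = 524 kN/m

Resolving forces along and normal to the sliding plane, with the horizontal anchor force T adding T·sinα to the effective normal force and T·cosα acting up the plane against the driving force:
FS = [c_jL + (W cosα − U − V sinα + T sinα) tanφ] / [W sinα + V cosα − T cosα]
Without the anchor: N' = 1435.6 kN/m, driving T_d = 1344.9 kN/m, resisting R = 0·19.4 + 1435.6·tan34.5° = 986.7 kN/m, FS = 0.73.
Setting FS = 1.3 and solving for T:
1.3·(1344.9 − T cos36.8°) = 986.7 + T sin36.8°·tan34.5°
T·(sin36.8°·tan34.5° + 1.3·cos36.8°) = 1.3·1344.9 − 986.7
T·(0.5990·0.6873 + 1.3·0.8007) = 1748.4 − 986.7 = 761.7
T·1.4526 = 761.7
T = 524.3 kN/m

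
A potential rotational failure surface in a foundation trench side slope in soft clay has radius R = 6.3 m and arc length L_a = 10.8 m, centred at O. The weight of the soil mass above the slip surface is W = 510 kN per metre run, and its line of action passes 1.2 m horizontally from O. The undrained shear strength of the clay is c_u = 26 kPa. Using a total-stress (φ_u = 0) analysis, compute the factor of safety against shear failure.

FS = 2.89

Taking moments about the centre O, the resisting moment is provided by the undrained shear strength acting along the arc:
M_R = c_u·L_a·R = 26·10.80·6.3 = 1769.0 kN·m/m
M_D = W·d = 510·1.2 = 612.0 kN·m/m
FS = M_R / M_D = 1769.0 / 612.0 = 2.891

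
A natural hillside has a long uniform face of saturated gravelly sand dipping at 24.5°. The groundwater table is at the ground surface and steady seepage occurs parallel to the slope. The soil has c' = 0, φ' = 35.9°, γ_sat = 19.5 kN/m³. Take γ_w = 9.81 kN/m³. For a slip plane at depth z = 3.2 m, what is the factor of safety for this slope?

With seepage parallel to the slope and the water table at the surface, the effective normal stress on the slip plane uses the buoyant unit weight γ' = γ_sat − γ_w while the driving shear stress uses γ_sat:
FS = [c' + γ' z cos²β tanφ'] / [γ_sat z sinβ cosβ]
(For c' = 0 this reduces to FS = (γ'/γ_sat)·tanφ'/tanβ.)
γ' = 19.5 − 9.81 = 9.69 kN/m³
Numerator = 0.0 + 9.69·3.2·cos²24.5°·tan35.9° = 0.0 + 9.69·3.2·0.8280·0.7239 = 18.586 kPa
Denominator = 19.5·3.2·sin24.5°·cos24.5° = 19.5·3.2·0.4147·0.9100 = 23.547 kPa
FS = 18.586 / 23.547 = 0.789

FS = 0.79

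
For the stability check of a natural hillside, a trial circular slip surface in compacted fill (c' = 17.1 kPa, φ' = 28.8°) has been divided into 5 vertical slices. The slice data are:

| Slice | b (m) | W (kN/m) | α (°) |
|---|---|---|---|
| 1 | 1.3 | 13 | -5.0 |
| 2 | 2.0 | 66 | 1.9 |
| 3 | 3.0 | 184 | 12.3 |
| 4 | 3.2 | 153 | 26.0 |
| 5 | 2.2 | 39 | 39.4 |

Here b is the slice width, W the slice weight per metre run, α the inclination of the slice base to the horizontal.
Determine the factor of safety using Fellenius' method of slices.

Ordinary method of slices: FS = Σ[c'·Δl_i + (W_i cosα_i)·tanφ'] / Σ W_i sinα_i, with Δl_i = b_i / cosα_i.
Slice 1: Δl = 1.3/cos(-5.0°) = 1.305 m; N'_1 = 13·cos(-5.0°) = 13.0; c'Δl = 22.31; W sinα = -1.1
Slice 2: Δl = 2.0/cos1.9° = 2.001 m; N'_2 = 66·cos1.9° = 66.0; c'Δl = 34.22; W sinα = 2.2
Slice 3: Δl = 3.0/cos12.3° = 3.070 m; N'_3 = 184·cos12.3° = 179.8; c'Δl = 52.51; W sinα = 39.2
Slice 4: Δl = 3.2/cos26.0° = 3.560 m; N'_4 = 153·cos26.0° = 137.5; c'Δl = 60.88; W sinα = 67.1
Slice 5: Δl = 2.2/cos39.4° = 2.847 m; N'_5 = 39·cos39.4° = 30.1; c'Δl = 48.68; W sinα = 24.8
Σc'Δl = 218.6 kN/m; ΣN' = 426.3 kN/m; ΣW sinα = 132.1 kN/m
Resisting = 218.6 + 426.3·tan28.8° = 218.6 + 234.4 = 453.0 kN/m
FS = 453.0 / 132.1 = 3.430

FS = 3.43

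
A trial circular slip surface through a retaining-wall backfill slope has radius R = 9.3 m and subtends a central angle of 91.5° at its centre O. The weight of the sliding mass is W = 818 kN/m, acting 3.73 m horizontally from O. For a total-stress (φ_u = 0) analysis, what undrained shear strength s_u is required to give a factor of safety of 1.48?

s_u = 32.7 kPa

FS = s_u·L_a·R / (W·d), so s_u = FS·W·d / (L_a·R).
Arc length L_a = R·θ = 9.3·(91.5°·π/180) = 9.3·1.5970 = 14.85 m
s_u = 1.48·818·3.73 / (14.85·9.3) = 4515.7 / 138.12 = 32.69 kPa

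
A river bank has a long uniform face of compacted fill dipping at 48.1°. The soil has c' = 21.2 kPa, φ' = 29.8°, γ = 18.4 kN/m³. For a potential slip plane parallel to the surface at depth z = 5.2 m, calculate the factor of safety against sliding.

FS = 0.96

For an infinite slope with a slip plane parallel to the surface (no pore pressure): FS = [c' + γz cos²β tanφ'] / [γz sinβ cosβ].
γz = 18.4·5.2 = 95.68 kN/m²
Numerator = 21.2 + 95.68·cos²48.1°·tan29.8° = 21.2 + 95.68·0.4460·0.5727 = 45.639 kPa
Denominator = 95.68·sin48.1°·cos48.1° = 95.68·0.7443·0.6678 = 47.560 kPa
FS = 45.639 / 47.560 = 0.960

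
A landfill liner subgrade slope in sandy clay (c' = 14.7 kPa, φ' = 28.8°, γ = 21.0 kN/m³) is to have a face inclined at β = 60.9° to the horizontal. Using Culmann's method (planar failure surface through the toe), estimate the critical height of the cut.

H_c = 14.02 m

Culmann's analysis gives the critical failure plane at α_cr = (β + φ')/2 = (60.9 + 28.8)/2 = 44.9°, and the critical height
H_c = (4c'/γ) · sinβ cosφ' / [1 − cos(β − φ')]
    = (4·14.7/21.0) · sin60.9°·cos28.8° / [1 − cos(32.1°)]
    = 2.800 · 0.8738·0.8763 / [1 − 0.8471]
    = 2.800 · 0.7657 / 0.1529
    = 14.02 m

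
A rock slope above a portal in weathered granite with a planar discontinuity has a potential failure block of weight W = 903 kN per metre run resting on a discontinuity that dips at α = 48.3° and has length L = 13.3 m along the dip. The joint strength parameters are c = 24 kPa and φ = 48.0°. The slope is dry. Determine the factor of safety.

FS = 1.46

Resolving the block weight along and normal to the plane and applying the Mohr–Coulomb strength on the joint:
N' = W cosα = 903·cos48.3° = 600.7 kN/m
Driving force T = W sinα = 903·sin48.3° = 674.2 kN/m
Resisting force R = c·L + N'·tanφ = 24·13.3 + 600.7·tan48.0° = 319.2 + 667.1 = 986.3 kN/m
FS = R / T = 986.3 / 674.2 = 1.463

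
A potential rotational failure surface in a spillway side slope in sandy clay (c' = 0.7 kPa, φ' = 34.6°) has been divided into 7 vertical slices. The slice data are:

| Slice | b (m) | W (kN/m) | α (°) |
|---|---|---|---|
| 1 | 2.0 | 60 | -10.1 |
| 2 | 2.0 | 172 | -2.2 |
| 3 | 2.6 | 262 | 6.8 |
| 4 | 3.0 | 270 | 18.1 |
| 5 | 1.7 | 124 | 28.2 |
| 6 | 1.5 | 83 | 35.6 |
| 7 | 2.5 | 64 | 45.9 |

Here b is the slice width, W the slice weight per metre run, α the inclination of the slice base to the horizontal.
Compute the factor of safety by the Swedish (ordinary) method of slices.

Ordinary method of slices: FS = Σ[c'·Δl_i + (W_i cosα_i)·tanφ'] / Σ W_i sinα_i, with Δl_i = b_i / cosα_i.
Slice 1: Δl = 2.0/cos(-10.1°) = 2.031 m; N'_1 = 60·cos(-10.1°) = 59.1; c'Δl = 1.42; W sinα = -10.5
Slice 2: Δl = 2.0/cos(-2.2°) = 2.001 m; N'_2 = 172·cos(-2.2°) = 171.9; c'Δl = 1.40; W sinα = -6.6
Slice 3: Δl = 2.6/cos6.8° = 2.618 m; N'_3 = 262·cos6.8° = 260.2; c'Δl = 1.83; W sinα = 31.0
Slice 4: Δl = 3.0/cos18.1° = 3.156 m; N'_4 = 270·cos18.1° = 256.6; c'Δl = 2.21; W sinα = 83.9
Slice 5: Δl = 1.7/cos28.2° = 1.929 m; N'_5 = 124·cos28.2° = 109.3; c'Δl = 1.35; W sinα = 58.6
Slice 6: Δl = 1.5/cos35.6° = 1.845 m; N'_6 = 83·cos35.6° = 67.5; c'Δl = 1.29; W sinα = 48.3
Slice 7: Δl = 2.5/cos45.9° = 3.592 m; N'_7 = 64·cos45.9° = 44.5; c'Δl = 2.51; W sinα = 46.0
Σc'Δl = 12.0 kN/m; ΣN' = 969.0 kN/m; ΣW sinα = 250.7 kN/m
Resisting = 12.0 + 969.0·tan34.6° = 12.0 + 668.5 = 680.5 kN/m
FS = 680.5 / 250.7 = 2.715

FS = 2.72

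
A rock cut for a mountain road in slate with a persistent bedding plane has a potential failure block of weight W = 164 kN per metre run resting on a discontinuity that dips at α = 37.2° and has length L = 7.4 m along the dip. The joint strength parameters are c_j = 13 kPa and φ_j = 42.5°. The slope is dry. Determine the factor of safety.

Resolving the block weight along and normal to the plane and applying the Mohr–Coulomb strength on the joint:
N' = W cosα = 164·cos37.2° = 130.6 kN/m
Driving force T = W sinα = 164·sin37.2° = 99.2 kN/m
Resisting force R = c_j·L + N'·tanφ_j = 13·7.4 + 130.6·tan42.5° = 96.2 + 119.7 = 215.9 kN/m
FS = R / T = 215.9 / 99.2 = 2.177

FS = 2.18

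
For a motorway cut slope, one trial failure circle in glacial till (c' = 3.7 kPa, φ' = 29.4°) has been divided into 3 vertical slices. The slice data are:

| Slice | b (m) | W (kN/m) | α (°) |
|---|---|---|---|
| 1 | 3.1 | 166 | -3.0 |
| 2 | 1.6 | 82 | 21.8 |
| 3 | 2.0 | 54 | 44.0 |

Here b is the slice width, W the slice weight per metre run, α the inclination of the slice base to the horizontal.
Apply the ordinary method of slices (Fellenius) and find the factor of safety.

Ordinary method of slices: FS = Σ[c'·Δl_i + (W_i cosα_i)·tanφ'] / Σ W_i sinα_i, with Δl_i = b_i / cosα_i.
Slice 1: Δl = 3.1/cos(-3.0°) = 3.104 m; N'_1 = 166·cos(-3.0°) = 165.8; c'Δl = 11.49; W sinα = -8.7
Slice 2: Δl = 1.6/cos21.8° = 1.723 m; N'_2 = 82·cos21.8° = 76.1; c'Δl = 6.38; W sinα = 30.5
Slice 3: Δl = 2.0/cos44.0° = 2.780 m; N'_3 = 54·cos44.0° = 38.8; c'Δl = 10.29; W sinα = 37.5
Σc'Δl = 28.1 kN/m; ΣN' = 280.8 kN/m; ΣW sinα = 59.3 kN/m
Resisting = 28.1 + 280.8·tan29.4° = 28.1 + 158.2 = 186.3 kN/m
FS = 186.3 / 59.3 = 3.144

FS = 3.14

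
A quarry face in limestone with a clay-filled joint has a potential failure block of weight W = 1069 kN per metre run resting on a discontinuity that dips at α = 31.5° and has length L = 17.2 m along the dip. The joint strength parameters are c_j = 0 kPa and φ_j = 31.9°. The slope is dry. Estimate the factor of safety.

Resolving the block weight along and normal to the plane and applying the Mohr–Coulomb strength on the joint:
N' = W cosα = 1069·cos31.5° = 911.5 kN/m
Driving force T = W sinα = 1069·sin31.5° = 558.6 kN/m
Resisting force R = c_j·L + N'·tanφ_j = 0·17.2 + 911.5·tan31.9° = 0.0 + 567.3 = 567.3 kN/m
FS = R / T = 567.3 / 558.6 = 1.016

FS = 1.02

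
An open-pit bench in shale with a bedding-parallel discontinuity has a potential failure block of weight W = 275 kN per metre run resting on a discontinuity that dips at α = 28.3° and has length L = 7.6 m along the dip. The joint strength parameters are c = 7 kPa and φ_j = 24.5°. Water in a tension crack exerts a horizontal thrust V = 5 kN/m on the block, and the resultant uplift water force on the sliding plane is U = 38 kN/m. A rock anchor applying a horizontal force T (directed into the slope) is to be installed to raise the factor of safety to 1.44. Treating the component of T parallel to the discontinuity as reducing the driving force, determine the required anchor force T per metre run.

Resolving forces along and normal to the sliding plane, with the horizontal anchor force T adding T·sinα to the effective normal force and T·cosα acting up the plane against the driving force:
FS = [cL + (W cosα − U − V sinα + T sinα) tanφ_j] / [W sinα + V cosα − T cosα]
Without the anchor: N' = 201.8 kN/m, driving T_d = 134.8 kN/m, resisting R = 7·7.6 + 201.8·tan24.5° = 145.1 kN/m, FS = 1.08.
Setting FS = 1.44 and solving for T:
1.44·(134.8 − T cos28.3°) = 145.1 + T sin28.3°·tan24.5°
T·(sin28.3°·tan24.5° + 1.44·cos28.3°) = 1.44·134.8 − 145.1
T·(0.4741·0.4557 + 1.44·0.8805) = 194.1 − 145.1 = 48.9
T·1.4839 = 48.9
T = 33.0 kN/m

T = 33 kN/m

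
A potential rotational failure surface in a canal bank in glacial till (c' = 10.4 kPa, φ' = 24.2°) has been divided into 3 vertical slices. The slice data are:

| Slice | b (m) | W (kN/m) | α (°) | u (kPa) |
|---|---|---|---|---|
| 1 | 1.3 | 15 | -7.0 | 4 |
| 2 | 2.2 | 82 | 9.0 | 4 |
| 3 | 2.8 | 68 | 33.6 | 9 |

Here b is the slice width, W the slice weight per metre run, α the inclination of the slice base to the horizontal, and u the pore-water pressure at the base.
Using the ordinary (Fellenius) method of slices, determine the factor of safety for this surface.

Ordinary method of slices: FS = Σ[c'·Δl_i + (W_i cosα_i − u_i·Δl_i)·tanφ'] / Σ W_i sinα_i, with Δl_i = b_i / cosα_i.
Slice 1: Δl = 1.3/cos(-7.0°) = 1.310 m; N'_1 = 15·cos(-7.0°) − 4·1.310 = 9.6; c'Δl = 13.62; W sinα = -1.8
Slice 2: Δl = 2.2/cos9.0° = 2.227 m; N'_2 = 82·cos9.0° − 4·2.227 = 72.1; c'Δl = 23.17; W sinα = 12.8
Slice 3: Δl = 2.8/cos33.6° = 3.362 m; N'_3 = 68·cos33.6° − 9·3.362 = 26.4; c'Δl = 34.96; W sinα = 37.6
Σc'Δl = 71.7 kN/m; ΣN' = 108.1 kN/m; ΣW sinα = 48.6 kN/m
Resisting = 71.7 + 108.1·tan24.2° = 71.7 + 48.6 = 120.3 kN/m
FS = 120.3 / 48.6 = 2.475

FS = 2.47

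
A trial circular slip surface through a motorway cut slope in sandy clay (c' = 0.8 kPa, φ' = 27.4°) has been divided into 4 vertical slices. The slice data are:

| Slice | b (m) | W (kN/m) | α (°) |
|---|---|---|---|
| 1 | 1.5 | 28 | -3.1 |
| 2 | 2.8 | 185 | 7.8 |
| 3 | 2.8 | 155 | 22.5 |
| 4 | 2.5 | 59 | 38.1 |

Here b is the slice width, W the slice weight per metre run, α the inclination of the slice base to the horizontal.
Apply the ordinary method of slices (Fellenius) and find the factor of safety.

FS = 1.81

Ordinary method of slices: FS = Σ[c'·Δl_i + (W_i cosα_i)·tanφ'] / Σ W_i sinα_i, with Δl_i = b_i / cosα_i.
Slice 1: Δl = 1.5/cos(-3.1°) = 1.502 m; N'_1 = 28·cos(-3.1°) = 28.0; c'Δl = 1.20; W sinα = -1.5
Slice 2: Δl = 2.8/cos7.8° = 2.826 m; N'_2 = 185·cos7.8° = 183.3; c'Δl = 2.26; W sinα = 25.1
Slice 3: Δl = 2.8/cos22.5° = 3.031 m; N'_3 = 155·cos22.5° = 143.2; c'Δl = 2.42; W sinα = 59.3
Slice 4: Δl = 2.5/cos38.1° = 3.177 m; N'_4 = 59·cos38.1° = 46.4; c'Δl = 2.54; W sinα = 36.4
Σc'Δl = 8.4 kN/m; ΣN' = 400.9 kN/m; ΣW sinα = 119.3 kN/m
Resisting = 8.4 + 400.9·tan27.4° = 8.4 + 207.8 = 216.2 kN/m
FS = 216.2 / 119.3 = 1.812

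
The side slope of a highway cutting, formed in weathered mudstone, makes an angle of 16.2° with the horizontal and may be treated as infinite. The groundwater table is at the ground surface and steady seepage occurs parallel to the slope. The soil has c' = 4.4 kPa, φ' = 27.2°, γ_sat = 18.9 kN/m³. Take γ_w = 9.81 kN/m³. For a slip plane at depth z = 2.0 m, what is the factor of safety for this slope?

With seepage parallel to the slope and the water table at the surface, the effective normal stress on the slip plane uses the buoyant unit weight γ' = γ_sat − γ_w while the driving shear stress uses γ_sat:
FS = [c' + γ' z cos²β tanφ'] / [γ_sat z sinβ cosβ]
γ' = 18.9 − 9.81 = 9.09 kN/m³
Numerator = 4.4 + 9.09·2.0·cos²16.2°·tan27.2° = 4.4 + 9.09·2.0·0.9222·0.5139 = 13.016 kPa
Denominator = 18.9·2.0·sin16.2°·cos16.2° = 18.9·2.0·0.2790·0.9603 = 10.127 kPa
FS = 13.016 / 10.127 = 1.285

FS = 1.29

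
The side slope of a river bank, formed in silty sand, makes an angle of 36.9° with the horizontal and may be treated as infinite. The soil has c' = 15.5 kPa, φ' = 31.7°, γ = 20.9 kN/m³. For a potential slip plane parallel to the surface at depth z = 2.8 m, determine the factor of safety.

For an infinite slope with a slip plane parallel to the surface (no pore pressure): FS = [c' + γz cos²β tanφ'] / [γz sinβ cosβ].
γz = 20.9·2.8 = 58.52 kN/m²
Numerator = 15.5 + 58.52·cos²36.9°·tan31.7° = 15.5 + 58.52·0.6395·0.6176 = 38.613 kPa
Denominator = 58.52·sin36.9°·cos36.9° = 58.52·0.6004·0.7997 = 28.098 kPa
FS = 38.613 / 28.098 = 1.374

FS = 1.37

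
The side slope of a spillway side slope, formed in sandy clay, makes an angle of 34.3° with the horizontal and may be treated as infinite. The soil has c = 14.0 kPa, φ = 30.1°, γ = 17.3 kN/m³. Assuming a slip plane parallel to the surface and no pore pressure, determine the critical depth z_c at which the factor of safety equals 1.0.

Setting FS = 1.00 in FS = [c + γz cos²β tanφ] / [γz sinβ cosβ] and solving for z:
z = c / [γ cosβ (FS·sinβ − cosβ·tanφ)]
  = 14.0 / [17.3·cos34.3°·(1.00·sin34.3° − cos34.3°·tan30.1°)]
  = 14.0 / [17.3·0.8261·(1.00·0.5635 − 0.8261·0.5797)]
  = 14.0 / 1.2098 = 11.572 m

z_c = 11.57 m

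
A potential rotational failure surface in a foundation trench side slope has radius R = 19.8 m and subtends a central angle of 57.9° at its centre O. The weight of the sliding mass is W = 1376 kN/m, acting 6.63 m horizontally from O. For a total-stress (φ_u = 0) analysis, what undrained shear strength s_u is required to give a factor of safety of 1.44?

FS = s_u·L_a·R / (W·d), so s_u = FS·W·d / (L_a·R).
Arc length L_a = R·θ = 19.8·(57.9°·π/180) = 19.8·1.0105 = 20.01 m
s_u = 1.44·1376·6.63 / (20.01·19.8) = 13136.9 / 396.17 = 33.16 kPa

s_u = 33.2 kPa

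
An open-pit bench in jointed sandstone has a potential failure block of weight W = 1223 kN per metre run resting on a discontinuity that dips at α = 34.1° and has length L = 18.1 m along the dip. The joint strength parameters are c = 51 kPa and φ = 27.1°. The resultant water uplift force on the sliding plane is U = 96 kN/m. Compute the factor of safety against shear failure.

Resolving the block weight along and normal to the plane and applying the Mohr–Coulomb strength on the joint:
N' = W cosα − U = 1223·cos34.1° − 96 = 916.7 kN/m
Driving force T = W sinα = 1223·sin34.1° = 685.7 kN/m
Resisting force R = c·L + N'·tanφ = 51·18.1 + 916.7·tan27.1° = 923.1 + 469.1 = 1392.2 kN/m
FS = R / T = 1392.2 / 685.7 = 2.030

FS = 2.03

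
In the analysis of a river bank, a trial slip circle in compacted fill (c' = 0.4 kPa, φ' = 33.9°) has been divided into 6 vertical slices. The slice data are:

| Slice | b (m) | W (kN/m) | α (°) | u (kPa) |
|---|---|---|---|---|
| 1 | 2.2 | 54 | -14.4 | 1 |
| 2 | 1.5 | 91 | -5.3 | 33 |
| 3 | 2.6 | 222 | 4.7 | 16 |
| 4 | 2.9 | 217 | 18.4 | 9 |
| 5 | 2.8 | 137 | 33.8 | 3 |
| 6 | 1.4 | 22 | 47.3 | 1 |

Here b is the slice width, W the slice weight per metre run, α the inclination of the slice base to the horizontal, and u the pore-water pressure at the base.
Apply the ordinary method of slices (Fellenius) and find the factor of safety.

FS = 2.45

Ordinary method of slices: FS = Σ[c'·Δl_i + (W_i cosα_i − u_i·Δl_i)·tanφ'] / Σ W_i sinα_i, with Δl_i = b_i / cosα_i.
Slice 1: Δl = 2.2/cos(-14.4°) = 2.271 m; N'_1 = 54·cos(-14.4°) − 1·2.271 = 50.0; c'Δl = 0.91; W sinα = -13.4
Slice 2: Δl = 1.5/cos(-5.3°) = 1.506 m; N'_2 = 91·cos(-5.3°) − 33·1.506 = 40.9; c'Δl = 0.60; W sinα = -8.4
Slice 3: Δl = 2.6/cos4.7° = 2.609 m; N'_3 = 222·cos4.7° − 16·2.609 = 179.5; c'Δl = 1.04; W sinα = 18.2
Slice 4: Δl = 2.9/cos18.4° = 3.056 m; N'_4 = 217·cos18.4° − 9·3.056 = 178.4; c'Δl = 1.22; W sinα = 68.5
Slice 5: Δl = 2.8/cos33.8° = 3.369 m; N'_5 = 137·cos33.8° − 3·3.369 = 103.7; c'Δl = 1.35; W sinα = 76.2
Slice 6: Δl = 1.4/cos47.3° = 2.064 m; N'_6 = 22·cos47.3° − 1·2.064 = 12.9; c'Δl = 0.83; W sinα = 16.2
Σc'Δl = 6.0 kN/m; ΣN' = 565.4 kN/m; ΣW sinα = 157.2 kN/m
Resisting = 6.0 + 565.4·tan33.9° = 6.0 + 380.0 = 385.9 kN/m
FS = 385.9 / 157.2 = 2.454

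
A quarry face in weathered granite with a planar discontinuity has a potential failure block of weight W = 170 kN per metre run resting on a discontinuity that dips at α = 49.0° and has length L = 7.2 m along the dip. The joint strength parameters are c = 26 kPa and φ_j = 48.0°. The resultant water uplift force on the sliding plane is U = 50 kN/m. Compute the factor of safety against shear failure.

Resolving the block weight along and normal to the plane and applying the Mohr–Coulomb strength on the joint:
N' = W cosα − U = 170·cos49.0° − 50 = 61.5 kN/m
Driving force T = W sinα = 170·sin49.0° = 128.3 kN/m
Resisting force R = c·L + N'·tanφ_j = 26·7.2 + 61.5·tan48.0° = 187.2 + 68.3 = 255.5 kN/m
FS = R / T = 255.5 / 128.3 = 1.992

FS = 1.99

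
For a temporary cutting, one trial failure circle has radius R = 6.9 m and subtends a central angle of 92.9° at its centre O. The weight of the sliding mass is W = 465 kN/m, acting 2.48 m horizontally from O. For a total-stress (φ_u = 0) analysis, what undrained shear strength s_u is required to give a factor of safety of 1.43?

FS = s_u·L_a·R / (W·d), so s_u = FS·W·d / (L_a·R).
Arc length L_a = R·θ = 6.9·(92.9°·π/180) = 6.9·1.6214 = 11.19 m
s_u = 1.43·465·2.48 / (11.19·6.9) = 1649.1 / 77.20 = 21.36 kPa

s_u = 21.4 kPa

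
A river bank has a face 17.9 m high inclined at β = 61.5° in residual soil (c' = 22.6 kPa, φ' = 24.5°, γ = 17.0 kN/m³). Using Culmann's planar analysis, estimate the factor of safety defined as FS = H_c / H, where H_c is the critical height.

H_c = (4c'/γ) · sinβ cosφ' / [1 − cos(β − φ')]
    = (4·22.6/17.0) · sin61.5°·cos24.5° / [1 − cos37.0°]
    = 5.318 · 0.7997 / 0.2014 = 21.12 m
FS = H_c / H = 21.12 / 17.9 = 1.180

FS = 1.18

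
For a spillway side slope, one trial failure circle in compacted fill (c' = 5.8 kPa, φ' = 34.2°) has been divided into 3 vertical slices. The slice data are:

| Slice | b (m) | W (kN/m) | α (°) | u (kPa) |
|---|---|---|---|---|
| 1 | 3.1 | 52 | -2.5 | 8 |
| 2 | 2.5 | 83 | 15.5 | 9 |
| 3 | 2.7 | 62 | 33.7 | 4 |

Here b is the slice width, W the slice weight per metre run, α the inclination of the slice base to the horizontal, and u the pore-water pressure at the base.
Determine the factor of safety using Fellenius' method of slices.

Ordinary method of slices: FS = Σ[c'·Δl_i + (W_i cosα_i − u_i·Δl_i)·tanφ'] / Σ W_i sinα_i, with Δl_i = b_i / cosα_i.
Slice 1: Δl = 3.1/cos(-2.5°) = 3.103 m; N'_1 = 52·cos(-2.5°) − 8·3.103 = 27.1; c'Δl = 18.00; W sinα = -2.3
Slice 2: Δl = 2.5/cos15.5° = 2.594 m; N'_2 = 83·cos15.5° − 9·2.594 = 56.6; c'Δl = 15.05; W sinα = 22.2
Slice 3: Δl = 2.7/cos33.7° = 3.245 m; N'_3 = 62·cos33.7° − 4·3.245 = 38.6; c'Δl = 18.82; W sinα = 34.4
Σc'Δl = 51.9 kN/m; ΣN' = 122.4 kN/m; ΣW sinα = 54.3 kN/m
Resisting = 51.9 + 122.4·tan34.2° = 51.9 + 83.2 = 135.0 kN/m
FS = 135.0 / 54.3 = 2.486

FS = 2.49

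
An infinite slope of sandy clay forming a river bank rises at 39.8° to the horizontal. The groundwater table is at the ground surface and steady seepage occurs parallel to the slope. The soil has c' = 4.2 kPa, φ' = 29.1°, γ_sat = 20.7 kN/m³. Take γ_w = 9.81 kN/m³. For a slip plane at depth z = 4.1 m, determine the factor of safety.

With seepage parallel to the slope and the water table at the surface, the effective normal stress on the slip plane uses the buoyant unit weight γ' = γ_sat − γ_w while the driving shear stress uses γ_sat:
FS = [c' + γ' z cos²β tanφ'] / [γ_sat z sinβ cosβ]
γ' = 20.7 − 9.81 = 10.89 kN/m³
Numerator = 4.2 + 10.89·4.1·cos²39.8°·tan29.1° = 4.2 + 10.89·4.1·0.5903·0.5566 = 18.869 kPa
Denominator = 20.7·4.1·sin39.8°·cos39.8° = 20.7·4.1·0.6401·0.7683 = 41.738 kPa
FS = 18.869 / 41.738 = 0.452

FS = 0.45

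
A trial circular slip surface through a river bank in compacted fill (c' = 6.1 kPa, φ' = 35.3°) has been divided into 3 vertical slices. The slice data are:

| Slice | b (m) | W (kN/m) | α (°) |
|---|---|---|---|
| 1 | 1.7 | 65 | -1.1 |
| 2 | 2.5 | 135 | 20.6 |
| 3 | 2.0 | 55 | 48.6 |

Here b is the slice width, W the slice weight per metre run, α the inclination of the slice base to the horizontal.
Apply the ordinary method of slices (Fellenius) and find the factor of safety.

Ordinary method of slices: FS = Σ[c'·Δl_i + (W_i cosα_i)·tanφ'] / Σ W_i sinα_i, with Δl_i = b_i / cosα_i.
Slice 1: Δl = 1.7/cos(-1.1°) = 1.700 m; N'_1 = 65·cos(-1.1°) = 65.0; c'Δl = 10.37; W sinα = -1.2
Slice 2: Δl = 2.5/cos20.6° = 2.671 m; N'_2 = 135·cos20.6° = 126.4; c'Δl = 16.29; W sinα = 47.5
Slice 3: Δl = 2.0/cos48.6° = 3.024 m; N'_3 = 55·cos48.6° = 36.4; c'Δl = 18.45; W sinα = 41.3
Σc'Δl = 45.1 kN/m; ΣN' = 227.7 kN/m; ΣW sinα = 87.5 kN/m
Resisting = 45.1 + 227.7·tan35.3° = 45.1 + 161.2 = 206.4 kN/m
FS = 206.4 / 87.5 = 2.358

FS = 2.36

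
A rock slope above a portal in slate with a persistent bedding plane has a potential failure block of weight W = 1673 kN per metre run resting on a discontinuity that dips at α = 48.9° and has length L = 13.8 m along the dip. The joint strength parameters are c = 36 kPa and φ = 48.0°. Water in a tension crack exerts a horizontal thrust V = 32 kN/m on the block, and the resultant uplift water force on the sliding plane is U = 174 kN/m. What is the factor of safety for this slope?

FS = 1.17

Resolving the block weight along and normal to the plane and applying the Mohr–Coulomb strength on the joint:
N' = W cosα − U − V sinα = 1673·cos48.9° − 174 − 32·sin48.9° = 901.7 kN/m
Driving force T = W sinα + V cosα = 1673·sin48.9° + 32·cos48.9° = 1281.7 kN/m
Resisting force R = c·L + N'·tanφ = 36·13.8 + 901.7·tan48.0° = 496.8 + 1001.4 = 1498.2 kN/m
FS = R / T = 1498.2 / 1281.7 = 1.169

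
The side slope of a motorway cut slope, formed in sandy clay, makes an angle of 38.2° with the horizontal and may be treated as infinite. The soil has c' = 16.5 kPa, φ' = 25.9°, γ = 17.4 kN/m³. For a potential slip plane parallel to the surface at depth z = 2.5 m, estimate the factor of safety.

For an infinite slope with a slip plane parallel to the surface (no pore pressure): FS = [c' + γz cos²β tanφ'] / [γz sinβ cosβ].
γz = 17.4·2.5 = 43.50 kN/m²
Numerator = 16.5 + 43.50·cos²38.2°·tan25.9° = 16.5 + 43.50·0.6176·0.4856 = 29.545 kPa
Denominator = 43.50·sin38.2°·cos38.2° = 43.50·0.6184·0.7859 = 21.140 kPa
FS = 29.545 / 21.140 = 1.398

FS = 1.40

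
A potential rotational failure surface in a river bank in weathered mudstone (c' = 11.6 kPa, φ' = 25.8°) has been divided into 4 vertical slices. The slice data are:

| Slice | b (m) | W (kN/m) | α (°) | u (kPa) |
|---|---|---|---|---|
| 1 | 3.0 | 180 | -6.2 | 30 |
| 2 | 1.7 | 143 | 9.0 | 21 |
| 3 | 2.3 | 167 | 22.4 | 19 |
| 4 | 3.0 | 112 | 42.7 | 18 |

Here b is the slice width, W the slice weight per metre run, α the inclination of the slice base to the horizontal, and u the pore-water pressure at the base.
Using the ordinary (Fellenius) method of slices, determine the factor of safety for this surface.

Ordinary method of slices: FS = Σ[c'·Δl_i + (W_i cosα_i − u_i·Δl_i)·tanφ'] / Σ W_i sinα_i, with Δl_i = b_i / cosα_i.
Slice 1: Δl = 3.0/cos(-6.2°) = 3.018 m; N'_1 = 180·cos(-6.2°) − 30·3.018 = 88.4; c'Δl = 35.00; W sinα = -19.4
Slice 2: Δl = 1.7/cos9.0° = 1.721 m; N'_2 = 143·cos9.0° − 21·1.721 = 105.1; c'Δl = 19.97; W sinα = 22.4
Slice 3: Δl = 2.3/cos22.4° = 2.488 m; N'_3 = 167·cos22.4° − 19·2.488 = 107.1; c'Δl = 28.86; W sinα = 63.6
Slice 4: Δl = 3.0/cos42.7° = 4.082 m; N'_4 = 112·cos42.7° − 18·4.082 = 8.8; c'Δl = 47.35; W sinα = 76.0
Σc'Δl = 131.2 kN/m; ΣN' = 309.5 kN/m; ΣW sinα = 142.5 kN/m
Resisting = 131.2 + 309.5·tan25.8° = 131.2 + 149.6 = 280.8 kN/m
FS = 280.8 / 142.5 = 1.970

FS = 1.97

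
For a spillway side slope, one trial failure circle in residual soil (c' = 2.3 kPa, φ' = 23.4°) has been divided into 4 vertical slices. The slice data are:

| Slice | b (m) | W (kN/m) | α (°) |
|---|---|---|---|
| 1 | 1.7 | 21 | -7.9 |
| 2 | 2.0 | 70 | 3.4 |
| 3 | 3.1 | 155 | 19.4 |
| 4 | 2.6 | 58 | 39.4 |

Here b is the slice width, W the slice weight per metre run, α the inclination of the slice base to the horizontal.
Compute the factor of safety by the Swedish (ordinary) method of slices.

FS = 1.63

Ordinary method of slices: FS = Σ[c'·Δl_i + (W_i cosα_i)·tanφ'] / Σ W_i sinα_i, with Δl_i = b_i / cosα_i.
Slice 1: Δl = 1.7/cos(-7.9°) = 1.716 m; N'_1 = 21·cos(-7.9°) = 20.8; c'Δl = 3.95; W sinα = -2.9
Slice 2: Δl = 2.0/cos3.4° = 2.004 m; N'_2 = 70·cos3.4° = 69.9; c'Δl = 4.61; W sinα = 4.2
Slice 3: Δl = 3.1/cos19.4° = 3.287 m; N'_3 = 155·cos19.4° = 146.2; c'Δl = 7.56; W sinα = 51.5
Slice 4: Δl = 2.6/cos39.4° = 3.365 m; N'_4 = 58·cos39.4° = 44.8; c'Δl = 7.74; W sinα = 36.8
Σc'Δl = 23.9 kN/m; ΣN' = 281.7 kN/m; ΣW sinα = 89.6 kN/m
Resisting = 23.9 + 281.7·tan23.4° = 23.9 + 121.9 = 145.8 kN/m
FS = 145.8 / 89.6 = 1.627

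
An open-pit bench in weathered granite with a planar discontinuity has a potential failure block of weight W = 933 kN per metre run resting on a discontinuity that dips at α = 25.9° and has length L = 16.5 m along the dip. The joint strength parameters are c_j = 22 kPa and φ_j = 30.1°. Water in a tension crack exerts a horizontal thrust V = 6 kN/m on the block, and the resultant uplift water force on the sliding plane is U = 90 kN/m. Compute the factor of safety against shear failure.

Resolving the block weight along and normal to the plane and applying the Mohr–Coulomb strength on the joint:
N' = W cosα − U − V sinα = 933·cos25.9° − 90 − 6·sin25.9° = 746.7 kN/m
Driving force T = W sinα + V cosα = 933·sin25.9° + 6·cos25.9° = 412.9 kN/m
Resisting force R = c_j·L + N'·tanφ_j = 22·16.5 + 746.7·tan30.1° = 363.0 + 432.8 = 795.8 kN/m
FS = R / T = 795.8 / 412.9 = 1.927

FS = 1.93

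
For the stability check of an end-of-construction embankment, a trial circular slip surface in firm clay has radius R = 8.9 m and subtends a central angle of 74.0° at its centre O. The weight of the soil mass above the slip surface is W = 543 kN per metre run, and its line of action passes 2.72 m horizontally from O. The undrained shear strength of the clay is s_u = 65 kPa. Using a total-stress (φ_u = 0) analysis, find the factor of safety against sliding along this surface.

Taking moments about the centre O, the resisting moment is provided by the undrained shear strength acting along the arc:
Arc length L_a = R·θ = 8.9·(74.0°·π/180) = 8.9·1.2915 = 11.49 m
M_R = s_u·L_a·R = 65·11.49·8.9 = 6649.7 kN·m/m
M_D = W·d = 543·2.72 = 1477.0 kN·m/m
FS = M_R / M_D = 6649.7 / 1477.0 = 4.502

FS = 4.50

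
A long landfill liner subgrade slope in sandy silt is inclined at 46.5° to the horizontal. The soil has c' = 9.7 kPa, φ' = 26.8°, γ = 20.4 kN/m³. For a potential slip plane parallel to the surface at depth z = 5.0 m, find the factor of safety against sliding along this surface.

For an infinite slope with a slip plane parallel to the surface (no pore pressure): FS = [c' + γz cos²β tanφ'] / [γz sinβ cosβ].
γz = 20.4·5.0 = 102.00 kN/m²
Numerator = 9.7 + 102.00·cos²46.5°·tan26.8° = 9.7 + 102.00·0.4738·0.5051 = 34.114 kPa
Denominator = 102.00·sin46.5°·cos46.5° = 102.00·0.7254·0.6884 = 50.930 kPa
FS = 34.114 / 50.930 = 0.670

FS = 0.67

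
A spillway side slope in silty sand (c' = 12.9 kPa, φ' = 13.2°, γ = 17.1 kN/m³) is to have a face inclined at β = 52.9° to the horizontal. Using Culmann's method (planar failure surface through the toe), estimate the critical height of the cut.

H_c = 10.16 m

Culmann's analysis gives the critical failure plane at α_cr = (β + φ')/2 = (52.9 + 13.2)/2 = 33.0°, and the critical height
H_c = (4c'/γ) · sinβ cosφ' / [1 − cos(β − φ')]
    = (4·12.9/17.1) · sin52.9°·cos13.2° / [1 − cos(39.7°)]
    = 3.018 · 0.7976·0.9736 / [1 − 0.7694]
    = 3.018 · 0.7765 / 0.2306
    = 10.16 m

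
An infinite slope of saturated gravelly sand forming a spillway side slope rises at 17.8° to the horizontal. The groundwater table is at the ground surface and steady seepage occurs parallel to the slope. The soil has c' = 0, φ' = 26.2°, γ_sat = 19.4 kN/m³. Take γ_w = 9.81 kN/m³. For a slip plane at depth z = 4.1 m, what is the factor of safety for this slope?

FS = 0.76

With seepage parallel to the slope and the water table at the surface, the effective normal stress on the slip plane uses the buoyant unit weight γ' = γ_sat − γ_w while the driving shear stress uses γ_sat:
FS = [c' + γ' z cos²β tanφ'] / [γ_sat z sinβ cosβ]
(For c' = 0 this reduces to FS = (γ'/γ_sat)·tanφ'/tanβ.)
γ' = 19.4 − 9.81 = 9.59 kN/m³
Numerator = 0.0 + 9.59·4.1·cos²17.8°·tan26.2° = 0.0 + 9.59·4.1·0.9066·0.4921 = 17.539 kPa
Denominator = 19.4·4.1·sin17.8°·cos17.8° = 19.4·4.1·0.3057·0.9521 = 23.151 kPa
FS = 17.539 / 23.151 = 0.758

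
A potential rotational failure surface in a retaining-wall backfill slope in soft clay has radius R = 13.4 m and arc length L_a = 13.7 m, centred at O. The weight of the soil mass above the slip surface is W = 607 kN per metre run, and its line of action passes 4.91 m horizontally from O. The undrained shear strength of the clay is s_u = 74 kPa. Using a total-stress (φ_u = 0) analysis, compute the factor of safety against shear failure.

FS = 4.56

Taking moments about the centre O, the resisting moment is provided by the undrained shear strength acting along the arc:
M_R = s_u·L_a·R = 74·13.70·13.4 = 13584.9 kN·m/m
M_D = W·d = 607·4.91 = 2980.4 kN·m/m
FS = M_R / M_D = 13584.9 / 2980.4 = 4.558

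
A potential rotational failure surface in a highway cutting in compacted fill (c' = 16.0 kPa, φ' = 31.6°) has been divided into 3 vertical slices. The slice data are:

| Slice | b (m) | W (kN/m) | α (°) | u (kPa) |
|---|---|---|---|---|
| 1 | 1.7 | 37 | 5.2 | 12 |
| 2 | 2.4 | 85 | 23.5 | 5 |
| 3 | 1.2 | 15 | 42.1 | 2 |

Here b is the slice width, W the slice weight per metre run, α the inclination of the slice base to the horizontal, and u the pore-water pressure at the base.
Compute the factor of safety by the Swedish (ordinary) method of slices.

Ordinary method of slices: FS = Σ[c'·Δl_i + (W_i cosα_i − u_i·Δl_i)·tanφ'] / Σ W_i sinα_i, with Δl_i = b_i / cosα_i.
Slice 1: Δl = 1.7/cos5.2° = 1.707 m; N'_1 = 37·cos5.2° − 12·1.707 = 16.4; c'Δl = 27.31; W sinα = 3.4
Slice 2: Δl = 2.4/cos23.5° = 2.617 m; N'_2 = 85·cos23.5° − 5·2.617 = 64.9; c'Δl = 41.87; W sinα = 33.9
Slice 3: Δl = 1.2/cos42.1° = 1.617 m; N'_3 = 15·cos42.1° − 2·1.617 = 7.9; c'Δl = 25.88; W sinα = 10.1
Σc'Δl = 95.1 kN/m; ΣN' = 89.1 kN/m; ΣW sinα = 47.3 kN/m
Resisting = 95.1 + 89.1·tan31.6° = 95.1 + 54.8 = 149.9 kN/m
FS = 149.9 / 47.3 = 3.169

FS = 3.17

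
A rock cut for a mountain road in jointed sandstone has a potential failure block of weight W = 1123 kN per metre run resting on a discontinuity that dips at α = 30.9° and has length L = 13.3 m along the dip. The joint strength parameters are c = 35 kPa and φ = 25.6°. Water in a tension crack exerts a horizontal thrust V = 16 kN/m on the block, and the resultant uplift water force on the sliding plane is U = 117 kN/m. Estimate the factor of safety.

Resolving the block weight along and normal to the plane and applying the Mohr–Coulomb strength on the joint:
N' = W cosα − U − V sinα = 1123·cos30.9° − 117 − 16·sin30.9° = 838.4 kN/m
Driving force T = W sinα + V cosα = 1123·sin30.9° + 16·cos30.9° = 590.4 kN/m
Resisting force R = c·L + N'·tanφ = 35·13.3 + 838.4·tan25.6° = 465.5 + 401.7 = 867.2 kN/m
FS = R / T = 867.2 / 590.4 = 1.469

FS = 1.47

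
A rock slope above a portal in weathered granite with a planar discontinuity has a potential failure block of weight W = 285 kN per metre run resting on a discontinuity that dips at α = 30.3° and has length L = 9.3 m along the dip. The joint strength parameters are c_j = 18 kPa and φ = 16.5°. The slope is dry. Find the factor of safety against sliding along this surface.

Resolving the block weight along and normal to the plane and applying the Mohr–Coulomb strength on the joint:
N' = W cosα = 285·cos30.3° = 246.1 kN/m
Driving force T = W sinα = 285·sin30.3° = 143.8 kN/m
Resisting force R = c_j·L + N'·tanφ = 18·9.3 + 246.1·tan16.5° = 167.4 + 72.9 = 240.3 kN/m
FS = R / T = 240.3 / 143.8 = 1.671

FS = 1.67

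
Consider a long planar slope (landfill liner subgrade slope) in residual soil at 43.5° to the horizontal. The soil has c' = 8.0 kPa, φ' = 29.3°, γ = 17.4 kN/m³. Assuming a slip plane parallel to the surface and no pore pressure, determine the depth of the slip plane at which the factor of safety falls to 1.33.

Setting FS = 1.33 in FS = [c' + γz cos²β tanφ'] / [γz sinβ cosβ] and solving for z:
z = c' / [γ cosβ (FS·sinβ − cosβ·tanφ')]
  = 8.0 / [17.4·cos43.5°·(1.33·sin43.5° − cos43.5°·tan29.3°)]
  = 8.0 / [17.4·0.7254·(1.33·0.6884 − 0.7254·0.5612)]
  = 8.0 / 6.4174 = 1.247 m

z = 1.25 m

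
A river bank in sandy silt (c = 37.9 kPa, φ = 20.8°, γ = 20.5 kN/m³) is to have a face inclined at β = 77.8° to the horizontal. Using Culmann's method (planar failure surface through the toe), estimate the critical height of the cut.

Culmann's analysis gives the critical failure plane at α_cr = (β + φ)/2 = (77.8 + 20.8)/2 = 49.3°, and the critical height
H_c = (4c/γ) · sinβ cosφ / [1 − cos(β − φ)]
    = (4·37.9/20.5) · sin77.8°·cos20.8° / [1 − cos(57.0°)]
    = 7.395 · 0.9774·0.9348 / [1 − 0.5446]
    = 7.395 · 0.9137 / 0.4554
    = 14.84 m

H_c = 14.84 m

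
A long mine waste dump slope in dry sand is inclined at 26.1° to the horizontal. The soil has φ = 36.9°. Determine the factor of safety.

FS = 1.53

For a dry cohesionless infinite slope the factor of safety is FS = tanφ / tanβ.
FS = tan36.9° / tan26.1° = 0.7508 / 0.4899 = 1.533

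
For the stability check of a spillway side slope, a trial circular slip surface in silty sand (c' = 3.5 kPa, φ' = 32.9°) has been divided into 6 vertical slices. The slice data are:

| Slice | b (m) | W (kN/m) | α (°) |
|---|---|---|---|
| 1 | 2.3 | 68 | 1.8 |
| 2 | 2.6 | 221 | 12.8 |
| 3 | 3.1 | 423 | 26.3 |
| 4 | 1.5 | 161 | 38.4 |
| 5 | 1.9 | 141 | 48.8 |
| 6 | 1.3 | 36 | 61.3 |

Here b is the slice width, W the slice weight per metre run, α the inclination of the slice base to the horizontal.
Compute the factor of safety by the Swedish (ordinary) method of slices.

FS = 1.34

Ordinary method of slices: FS = Σ[c'·Δl_i + (W_i cosα_i)·tanφ'] / Σ W_i sinα_i, with Δl_i = b_i / cosα_i.
Slice 1: Δl = 2.3/cos1.8° = 2.301 m; N'_1 = 68·cos1.8° = 68.0; c'Δl = 8.05; W sinα = 2.1
Slice 2: Δl = 2.6/cos12.8° = 2.666 m; N'_2 = 221·cos12.8° = 215.5; c'Δl = 9.33; W sinα = 49.0
Slice 3: Δl = 3.1/cos26.3° = 3.458 m; N'_3 = 423·cos26.3° = 379.2; c'Δl = 12.10; W sinα = 187.4
Slice 4: Δl = 1.5/cos38.4° = 1.914 m; N'_4 = 161·cos38.4° = 126.2; c'Δl = 6.70; W sinα = 100.0
Slice 5: Δl = 1.9/cos48.8° = 2.885 m; N'_5 = 141·cos48.8° = 92.9; c'Δl = 10.10; W sinα = 106.1
Slice 6: Δl = 1.3/cos61.3° = 2.707 m; N'_6 = 36·cos61.3° = 17.3; c'Δl = 9.47; W sinα = 31.6
Σc'Δl = 55.8 kN/m; ΣN' = 899.0 kN/m; ΣW sinα = 476.2 kN/m
Resisting = 55.8 + 899.0·tan32.9° = 55.8 + 581.6 = 637.4 kN/m
FS = 637.4 / 476.2 = 1.338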